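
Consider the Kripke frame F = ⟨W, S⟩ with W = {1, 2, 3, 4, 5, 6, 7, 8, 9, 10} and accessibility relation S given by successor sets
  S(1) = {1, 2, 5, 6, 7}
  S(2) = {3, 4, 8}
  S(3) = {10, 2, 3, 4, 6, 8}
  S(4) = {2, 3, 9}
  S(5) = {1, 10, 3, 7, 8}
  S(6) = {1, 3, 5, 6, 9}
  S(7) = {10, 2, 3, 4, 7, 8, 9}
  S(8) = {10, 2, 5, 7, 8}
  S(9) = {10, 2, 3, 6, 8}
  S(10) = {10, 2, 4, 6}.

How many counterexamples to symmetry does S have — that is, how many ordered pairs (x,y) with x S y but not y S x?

Enumerating: (1,2), (1,7), (10,2), (10,4), (10,6), (3,10), (3,8), (4,9), (5,10), (5,3), (5,7), (6,5), … and 10 more.
Total: 22.

22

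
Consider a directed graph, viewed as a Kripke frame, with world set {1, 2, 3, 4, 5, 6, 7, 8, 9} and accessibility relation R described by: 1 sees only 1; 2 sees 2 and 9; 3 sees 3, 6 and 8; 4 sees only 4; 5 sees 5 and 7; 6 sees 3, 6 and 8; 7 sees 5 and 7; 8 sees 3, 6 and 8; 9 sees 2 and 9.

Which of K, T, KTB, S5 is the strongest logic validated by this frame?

S5

Reflexive (axiom T): yes — every world is R-related to itself.
Symmetric (axiom B): yes — every pair in R has its reverse in R.
Euclidean (axiom 5): yes — any two successors of a common world are R-related.
So F validates K, T, KTB, S5. The strongest is S5.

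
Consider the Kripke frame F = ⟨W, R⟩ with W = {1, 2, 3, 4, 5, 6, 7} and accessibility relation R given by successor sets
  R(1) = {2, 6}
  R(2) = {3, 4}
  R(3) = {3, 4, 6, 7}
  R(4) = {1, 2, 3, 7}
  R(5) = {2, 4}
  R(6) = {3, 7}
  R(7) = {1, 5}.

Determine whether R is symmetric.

No

Symmetric: no — 1 R 2 but not 2 R 1.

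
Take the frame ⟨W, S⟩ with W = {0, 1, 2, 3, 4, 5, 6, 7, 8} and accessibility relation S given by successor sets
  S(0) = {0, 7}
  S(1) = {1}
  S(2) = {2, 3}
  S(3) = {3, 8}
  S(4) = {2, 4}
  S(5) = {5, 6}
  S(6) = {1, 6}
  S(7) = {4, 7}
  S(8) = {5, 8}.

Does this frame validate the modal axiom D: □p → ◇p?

Axiom D corresponds to the accessibility relation being serial.
Serial: yes — every world has a successor (e.g. 0 S 0).

Yes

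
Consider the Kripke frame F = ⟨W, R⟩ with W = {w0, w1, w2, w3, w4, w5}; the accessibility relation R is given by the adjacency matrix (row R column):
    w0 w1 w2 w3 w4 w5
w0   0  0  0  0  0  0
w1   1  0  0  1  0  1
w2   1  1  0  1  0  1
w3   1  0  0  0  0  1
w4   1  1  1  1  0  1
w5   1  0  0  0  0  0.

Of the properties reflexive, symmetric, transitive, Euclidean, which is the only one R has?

Reflexive: no — w0 is not related to itself.
Symmetric: no — w1 R w0 but not w0 R w1.
Transitive: yes — every two-step R-path is closed by a direct edge.
Euclidean: no — w1 R w0 and w1 R w3, but not w0 R w3.
Only transitive holds.

transitive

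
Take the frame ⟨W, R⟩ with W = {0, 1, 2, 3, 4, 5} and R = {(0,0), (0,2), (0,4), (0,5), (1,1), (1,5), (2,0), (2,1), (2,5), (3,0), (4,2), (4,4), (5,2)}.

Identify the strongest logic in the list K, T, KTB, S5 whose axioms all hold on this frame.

Reflexive (axiom T): no — 2 is not related to itself.
Symmetric (axiom B): no — 0 R 4 but not 4 R 0.
Euclidean (axiom 5): no — 0 R 2 and 0 R 4, but not 2 R 4.
So F validates K; T would additionally require R to be reflexive. The strongest is K.

K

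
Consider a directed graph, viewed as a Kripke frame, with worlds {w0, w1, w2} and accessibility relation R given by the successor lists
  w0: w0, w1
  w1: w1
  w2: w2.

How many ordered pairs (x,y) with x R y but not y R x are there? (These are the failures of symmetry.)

Enumerating: (w0,w1).

1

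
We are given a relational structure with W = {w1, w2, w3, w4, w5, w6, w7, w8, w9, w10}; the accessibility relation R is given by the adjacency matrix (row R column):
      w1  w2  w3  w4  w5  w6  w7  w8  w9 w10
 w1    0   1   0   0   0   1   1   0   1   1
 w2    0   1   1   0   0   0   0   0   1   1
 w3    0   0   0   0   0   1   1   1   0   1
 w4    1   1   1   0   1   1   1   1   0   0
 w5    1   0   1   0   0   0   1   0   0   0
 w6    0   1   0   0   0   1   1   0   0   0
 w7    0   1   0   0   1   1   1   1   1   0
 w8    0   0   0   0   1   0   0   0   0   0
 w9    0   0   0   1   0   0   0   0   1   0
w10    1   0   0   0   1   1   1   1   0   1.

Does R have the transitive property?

No

Transitive: no — w1 R w10 and w10 R w5, but not w1 R w5.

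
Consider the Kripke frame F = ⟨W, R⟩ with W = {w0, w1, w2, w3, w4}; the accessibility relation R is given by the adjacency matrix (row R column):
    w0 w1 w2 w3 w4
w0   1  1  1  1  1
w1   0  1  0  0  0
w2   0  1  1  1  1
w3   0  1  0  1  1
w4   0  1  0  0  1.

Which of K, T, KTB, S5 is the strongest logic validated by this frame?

Reflexive (axiom T): yes — every world is R-related to itself.
Symmetric (axiom B): no — w0 R w1 but not w1 R w0.
Euclidean (axiom 5): no — w0 R w1 and w0 R w2, but not w1 R w2.
So F validates K, T; KTB would additionally require R to be symmetric. The strongest is T.

T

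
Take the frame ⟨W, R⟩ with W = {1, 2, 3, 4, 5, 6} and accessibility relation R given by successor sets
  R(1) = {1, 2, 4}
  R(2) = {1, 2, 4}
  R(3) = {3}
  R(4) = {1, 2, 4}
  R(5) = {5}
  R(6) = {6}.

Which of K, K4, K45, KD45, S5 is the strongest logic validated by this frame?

Transitive (axiom 4): yes — every two-step R-path is closed by a direct edge.
Euclidean (axiom 5): yes — any two successors of a common world are R-related.
Serial (axiom D): yes — every world has a successor (e.g. 1 R 1).
Reflexive (axiom T): yes — every world is R-related to itself.
So F validates K, K4, K45, KD45, S5. The strongest is S5.

S5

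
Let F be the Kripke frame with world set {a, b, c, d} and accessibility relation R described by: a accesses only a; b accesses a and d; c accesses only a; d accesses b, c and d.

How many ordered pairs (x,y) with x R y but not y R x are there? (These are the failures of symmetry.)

Enumerating: (b,a), (c,a), (d,c).

3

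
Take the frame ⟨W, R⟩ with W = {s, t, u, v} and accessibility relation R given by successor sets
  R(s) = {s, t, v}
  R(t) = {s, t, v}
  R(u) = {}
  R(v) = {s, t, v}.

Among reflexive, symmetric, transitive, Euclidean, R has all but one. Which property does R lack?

reflexive

Reflexive: no — u is not related to itself.
Symmetric: yes — every pair in R has its reverse in R.
Transitive: yes — every two-step R-path is closed by a direct edge.
Euclidean: yes — any two successors of a common world are R-related.
Only reflexive fails.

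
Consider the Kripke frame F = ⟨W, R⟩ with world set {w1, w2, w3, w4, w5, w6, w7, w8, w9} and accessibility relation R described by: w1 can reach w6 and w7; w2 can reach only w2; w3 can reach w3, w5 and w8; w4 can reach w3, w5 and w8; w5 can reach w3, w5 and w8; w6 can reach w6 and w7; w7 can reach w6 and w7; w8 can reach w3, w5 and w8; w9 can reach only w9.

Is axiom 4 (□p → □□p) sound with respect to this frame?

Yes

Axiom 4 corresponds to the accessibility relation being transitive.
Transitive: yes — every two-step R-path is closed by a direct edge.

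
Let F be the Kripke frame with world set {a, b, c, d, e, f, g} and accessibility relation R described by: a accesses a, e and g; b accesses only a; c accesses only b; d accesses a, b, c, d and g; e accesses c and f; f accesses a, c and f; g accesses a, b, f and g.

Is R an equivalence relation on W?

Reflexive: no — b is not related to itself.
Symmetric: no — a R e but not e R a.
Transitive: no — a R e and e R c, but not a R c.
So R is not an equivalence relation.

No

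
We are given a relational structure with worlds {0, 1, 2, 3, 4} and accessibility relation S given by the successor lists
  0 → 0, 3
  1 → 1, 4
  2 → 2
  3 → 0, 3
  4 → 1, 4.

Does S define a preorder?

Reflexive: yes — every world is S-related to itself.
Transitive: yes — every two-step S-path is closed by a direct edge.
So S is a preorder.

Yes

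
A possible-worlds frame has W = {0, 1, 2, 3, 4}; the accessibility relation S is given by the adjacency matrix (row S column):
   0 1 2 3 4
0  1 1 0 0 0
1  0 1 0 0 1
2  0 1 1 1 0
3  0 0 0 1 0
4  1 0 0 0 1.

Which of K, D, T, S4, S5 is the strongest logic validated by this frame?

T

Serial (axiom D): yes — every world has a successor (e.g. 0 S 0).
Reflexive (axiom T): yes — every world is S-related to itself.
Transitive (axiom 4): no — 0 S 1 and 1 S 4, but not 0 S 4.
Euclidean (axiom 5): no — 2 S 1 and 2 S 3, but not 1 S 3.
So F validates K, D, T; S4 would additionally require S to be transitive. The strongest is T.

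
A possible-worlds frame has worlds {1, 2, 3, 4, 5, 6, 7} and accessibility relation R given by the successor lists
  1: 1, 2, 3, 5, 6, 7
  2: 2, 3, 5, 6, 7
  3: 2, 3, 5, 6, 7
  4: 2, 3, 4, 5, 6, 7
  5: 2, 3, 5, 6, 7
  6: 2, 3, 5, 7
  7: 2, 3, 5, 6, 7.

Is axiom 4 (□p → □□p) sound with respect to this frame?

No

By correspondence theory, 4 is valid on a frame iff R is transitive.
Transitive: no — 6 R 2 and 2 R 6, but not 6 R 6.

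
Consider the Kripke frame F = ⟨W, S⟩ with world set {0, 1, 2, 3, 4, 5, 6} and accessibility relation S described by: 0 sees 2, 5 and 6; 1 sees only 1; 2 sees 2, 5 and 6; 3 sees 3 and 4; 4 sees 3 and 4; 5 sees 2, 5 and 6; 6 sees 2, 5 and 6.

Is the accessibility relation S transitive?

Yes

Transitive: yes — every two-step S-path is closed by a direct edge.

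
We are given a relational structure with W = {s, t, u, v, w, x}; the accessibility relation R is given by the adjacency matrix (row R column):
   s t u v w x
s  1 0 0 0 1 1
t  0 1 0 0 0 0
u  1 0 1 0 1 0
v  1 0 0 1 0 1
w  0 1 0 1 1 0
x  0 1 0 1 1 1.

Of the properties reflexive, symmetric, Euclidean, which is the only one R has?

Reflexive: yes — every world is R-related to itself.
Symmetric: no — s R w but not w R s.
Euclidean: no — s R w and s R x, but not w R x.
Only reflexive holds.

reflexive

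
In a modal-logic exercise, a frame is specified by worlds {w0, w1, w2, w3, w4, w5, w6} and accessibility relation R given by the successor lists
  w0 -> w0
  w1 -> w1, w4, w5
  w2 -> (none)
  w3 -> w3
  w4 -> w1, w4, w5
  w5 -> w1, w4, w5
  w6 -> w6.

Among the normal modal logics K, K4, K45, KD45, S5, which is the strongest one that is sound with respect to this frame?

K45

Transitive (axiom 4): yes — every two-step R-path is closed by a direct edge.
Euclidean (axiom 5): yes — any two successors of a common world are R-related.
Serial (axiom D): no — w2 has no R-successor.
Reflexive (axiom T): no — w2 is not related to itself.
So F validates K, K4, K45; KD45 would additionally require R to be serial. The strongest is K45.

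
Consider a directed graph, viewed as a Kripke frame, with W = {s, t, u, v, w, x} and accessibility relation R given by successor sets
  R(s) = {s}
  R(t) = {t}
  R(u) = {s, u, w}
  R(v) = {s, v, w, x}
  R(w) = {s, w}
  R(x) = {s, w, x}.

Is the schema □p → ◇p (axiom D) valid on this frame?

By correspondence theory, D is valid on a frame iff R is serial.
Serial: yes — every world has a successor (e.g. s R s).

Yes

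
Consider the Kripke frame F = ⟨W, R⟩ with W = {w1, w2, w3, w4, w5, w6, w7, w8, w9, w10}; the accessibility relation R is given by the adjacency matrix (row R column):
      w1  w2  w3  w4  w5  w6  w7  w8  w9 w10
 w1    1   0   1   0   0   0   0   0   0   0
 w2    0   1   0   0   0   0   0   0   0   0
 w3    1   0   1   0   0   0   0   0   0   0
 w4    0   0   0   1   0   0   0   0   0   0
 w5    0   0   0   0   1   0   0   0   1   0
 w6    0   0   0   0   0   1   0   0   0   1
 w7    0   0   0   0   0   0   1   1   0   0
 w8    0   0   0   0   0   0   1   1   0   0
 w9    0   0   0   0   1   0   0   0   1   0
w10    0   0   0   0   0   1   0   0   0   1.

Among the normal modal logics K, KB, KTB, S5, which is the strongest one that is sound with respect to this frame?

Symmetric (axiom B): yes — every pair in R has its reverse in R.
Reflexive (axiom T): yes — every world is R-related to itself.
Euclidean (axiom 5): yes — any two successors of a common world are R-related.
So F validates K, KB, KTB, S5. The strongest is S5.

S5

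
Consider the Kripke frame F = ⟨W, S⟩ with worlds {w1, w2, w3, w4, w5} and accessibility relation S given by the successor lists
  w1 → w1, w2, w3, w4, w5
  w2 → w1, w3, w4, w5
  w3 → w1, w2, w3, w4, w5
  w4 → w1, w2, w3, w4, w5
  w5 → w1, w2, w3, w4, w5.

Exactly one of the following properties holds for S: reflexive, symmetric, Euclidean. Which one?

symmetric

Reflexive: no — w2 is not related to itself.
Symmetric: yes — every pair in S has its reverse in S.
Euclidean: no — w1 S w2 and w1 S w2, but not w2 S w2.
Only symmetric holds.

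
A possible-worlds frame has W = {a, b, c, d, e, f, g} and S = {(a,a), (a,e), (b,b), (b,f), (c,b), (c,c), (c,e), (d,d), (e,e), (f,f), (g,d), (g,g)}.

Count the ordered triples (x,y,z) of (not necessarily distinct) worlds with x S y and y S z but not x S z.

1

Enumerating: (c,b,f).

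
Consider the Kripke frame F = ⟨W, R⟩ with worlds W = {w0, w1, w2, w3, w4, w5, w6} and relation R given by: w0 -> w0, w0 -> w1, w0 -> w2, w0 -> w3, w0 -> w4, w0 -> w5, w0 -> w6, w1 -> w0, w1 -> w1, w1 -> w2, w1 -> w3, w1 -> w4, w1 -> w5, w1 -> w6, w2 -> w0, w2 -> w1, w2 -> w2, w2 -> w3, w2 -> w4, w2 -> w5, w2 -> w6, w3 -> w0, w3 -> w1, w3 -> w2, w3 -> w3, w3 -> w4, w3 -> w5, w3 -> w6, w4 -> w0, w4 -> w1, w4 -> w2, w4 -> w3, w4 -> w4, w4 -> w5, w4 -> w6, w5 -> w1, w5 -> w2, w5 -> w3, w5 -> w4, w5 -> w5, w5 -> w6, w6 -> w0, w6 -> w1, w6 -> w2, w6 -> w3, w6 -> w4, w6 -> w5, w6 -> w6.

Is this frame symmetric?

No

Symmetric: no — w0 R w5 but not w5 R w0.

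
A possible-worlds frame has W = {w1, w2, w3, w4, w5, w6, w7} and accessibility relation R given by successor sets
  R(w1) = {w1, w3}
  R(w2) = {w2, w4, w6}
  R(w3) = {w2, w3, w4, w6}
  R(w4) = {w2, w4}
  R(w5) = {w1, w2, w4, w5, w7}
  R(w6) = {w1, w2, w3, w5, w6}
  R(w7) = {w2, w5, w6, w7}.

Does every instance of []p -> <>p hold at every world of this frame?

Yes

The schema D characterises exactly the serial frames.
Serial: yes — every world has a successor (e.g. w1 R w1).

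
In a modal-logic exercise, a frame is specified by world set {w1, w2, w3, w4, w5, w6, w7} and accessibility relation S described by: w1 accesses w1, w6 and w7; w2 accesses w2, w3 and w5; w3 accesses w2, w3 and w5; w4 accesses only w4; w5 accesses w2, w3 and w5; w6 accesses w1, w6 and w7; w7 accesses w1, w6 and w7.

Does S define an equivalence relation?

Reflexive: yes — every world is S-related to itself.
Symmetric: yes — every pair in S has its reverse in S.
Transitive: yes — every two-step S-path is closed by a direct edge.
So S is an equivalence relation.

Yes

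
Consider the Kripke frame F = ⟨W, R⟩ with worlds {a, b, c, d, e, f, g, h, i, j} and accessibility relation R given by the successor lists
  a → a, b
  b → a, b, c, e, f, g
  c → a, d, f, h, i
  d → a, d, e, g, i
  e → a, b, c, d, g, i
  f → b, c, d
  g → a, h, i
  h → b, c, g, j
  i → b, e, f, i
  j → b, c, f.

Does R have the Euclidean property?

No

Euclidean: no — b R a and b R c, but not a R c.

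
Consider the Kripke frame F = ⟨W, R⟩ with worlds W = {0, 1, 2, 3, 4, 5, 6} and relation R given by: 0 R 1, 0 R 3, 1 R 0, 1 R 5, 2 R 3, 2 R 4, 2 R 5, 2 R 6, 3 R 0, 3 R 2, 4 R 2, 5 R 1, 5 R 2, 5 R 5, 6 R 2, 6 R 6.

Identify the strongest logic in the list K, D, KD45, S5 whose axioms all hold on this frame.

D

Serial (axiom D): yes — every world has a successor (e.g. 0 R 1).
Euclidean (axiom 5): no — 0 R 1 and 0 R 3, but not 1 R 3.
Transitive (axiom 4): no — 0 R 1 and 1 R 5, but not 0 R 5.
Reflexive (axiom T): no — 0 is not related to itself.
So F validates K, D; KD45 would additionally require R to be Euclidean and transitive. The strongest is D.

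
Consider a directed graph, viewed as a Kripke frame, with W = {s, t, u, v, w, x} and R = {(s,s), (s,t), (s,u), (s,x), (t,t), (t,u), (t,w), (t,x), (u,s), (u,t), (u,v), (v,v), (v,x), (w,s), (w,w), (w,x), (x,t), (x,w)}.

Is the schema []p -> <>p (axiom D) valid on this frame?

Yes

The schema D characterises exactly the serial frames.
Serial: yes — every world has a successor (e.g. s R s).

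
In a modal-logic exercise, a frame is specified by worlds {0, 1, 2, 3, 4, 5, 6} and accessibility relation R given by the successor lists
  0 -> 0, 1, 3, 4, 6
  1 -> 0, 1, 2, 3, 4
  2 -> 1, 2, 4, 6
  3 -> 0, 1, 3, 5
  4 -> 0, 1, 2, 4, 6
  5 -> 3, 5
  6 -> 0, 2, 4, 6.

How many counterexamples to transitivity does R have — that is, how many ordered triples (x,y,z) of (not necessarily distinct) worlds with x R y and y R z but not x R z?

Enumerating: (0,1,2), (0,3,5), (0,4,2), (0,6,2), (1,0,6), (1,2,6), (1,3,5), (1,4,6), (2,1,0), (2,1,3), (2,4,0), (2,6,0), … and 12 more.
Total: 24.

24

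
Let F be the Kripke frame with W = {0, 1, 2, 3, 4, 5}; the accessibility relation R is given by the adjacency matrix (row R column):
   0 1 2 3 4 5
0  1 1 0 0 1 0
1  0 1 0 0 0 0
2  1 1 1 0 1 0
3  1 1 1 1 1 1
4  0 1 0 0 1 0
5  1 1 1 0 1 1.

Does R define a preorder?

Yes

Reflexive: yes — every world is R-related to itself.
Transitive: yes — every two-step R-path is closed by a direct edge.
So R is a preorder.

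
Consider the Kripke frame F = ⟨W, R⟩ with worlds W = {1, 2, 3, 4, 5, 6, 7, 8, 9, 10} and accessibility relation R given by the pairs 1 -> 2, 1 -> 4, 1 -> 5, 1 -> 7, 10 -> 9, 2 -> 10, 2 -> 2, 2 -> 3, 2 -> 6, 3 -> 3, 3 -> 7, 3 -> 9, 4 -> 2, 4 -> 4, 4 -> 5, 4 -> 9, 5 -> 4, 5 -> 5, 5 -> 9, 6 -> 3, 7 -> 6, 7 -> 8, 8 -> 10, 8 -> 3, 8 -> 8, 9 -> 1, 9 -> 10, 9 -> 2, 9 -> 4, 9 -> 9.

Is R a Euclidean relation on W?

Euclidean: no — 1 R 2 and 1 R 4, but not 2 R 4.

No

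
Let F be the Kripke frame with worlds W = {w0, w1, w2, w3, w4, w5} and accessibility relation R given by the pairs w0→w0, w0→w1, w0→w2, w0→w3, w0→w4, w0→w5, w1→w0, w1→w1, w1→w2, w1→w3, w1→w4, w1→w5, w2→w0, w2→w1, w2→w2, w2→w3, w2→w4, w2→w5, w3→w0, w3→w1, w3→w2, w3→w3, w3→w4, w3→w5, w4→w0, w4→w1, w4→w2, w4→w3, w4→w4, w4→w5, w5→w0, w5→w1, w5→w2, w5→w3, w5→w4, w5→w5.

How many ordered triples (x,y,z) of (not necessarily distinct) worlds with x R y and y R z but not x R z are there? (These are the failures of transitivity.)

R is transitive; there are no such tuples.

0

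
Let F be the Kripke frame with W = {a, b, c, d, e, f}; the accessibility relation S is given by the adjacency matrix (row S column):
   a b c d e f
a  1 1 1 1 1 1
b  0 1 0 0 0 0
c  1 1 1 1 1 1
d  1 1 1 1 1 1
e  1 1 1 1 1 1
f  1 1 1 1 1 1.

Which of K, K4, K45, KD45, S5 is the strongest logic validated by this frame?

Transitive (axiom 4): yes — every two-step S-path is closed by a direct edge.
Euclidean (axiom 5): no — a S b and a S c, but not b S c.
Serial (axiom D): yes — every world has a successor (e.g. a S a).
Reflexive (axiom T): yes — every world is S-related to itself.
So F validates K, K4; K45 would additionally require S to be Euclidean. The strongest is K4.

K4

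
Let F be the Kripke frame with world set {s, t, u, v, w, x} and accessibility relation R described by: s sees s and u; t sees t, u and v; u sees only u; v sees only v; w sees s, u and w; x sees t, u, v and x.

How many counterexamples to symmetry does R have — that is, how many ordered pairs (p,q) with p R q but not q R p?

8

Enumerating: (s,u), (t,u), (t,v), (w,s), (w,u), (x,t), (x,u), (x,v).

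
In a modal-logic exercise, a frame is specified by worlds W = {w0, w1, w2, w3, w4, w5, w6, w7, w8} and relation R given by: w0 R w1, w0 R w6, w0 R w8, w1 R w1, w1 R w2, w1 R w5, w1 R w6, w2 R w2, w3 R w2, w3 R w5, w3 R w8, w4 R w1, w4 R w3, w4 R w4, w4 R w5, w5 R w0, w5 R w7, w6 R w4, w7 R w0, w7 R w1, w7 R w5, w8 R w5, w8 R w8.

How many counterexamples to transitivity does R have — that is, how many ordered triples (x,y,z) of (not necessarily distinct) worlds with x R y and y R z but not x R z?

30

Enumerating: (w0,w1,w2), (w0,w1,w5), (w0,w6,w4), (w0,w8,w5), (w1,w5,w0), (w1,w5,w7), (w1,w6,w4), (w3,w5,w0), (w3,w5,w7), (w4,w1,w2), (w4,w1,w6), (w4,w3,w2), … and 18 more.
Total: 30.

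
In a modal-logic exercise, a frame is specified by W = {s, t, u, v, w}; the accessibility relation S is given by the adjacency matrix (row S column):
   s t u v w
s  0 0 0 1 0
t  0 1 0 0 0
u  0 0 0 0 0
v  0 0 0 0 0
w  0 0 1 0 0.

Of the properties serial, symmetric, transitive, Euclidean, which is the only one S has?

Serial: no — u has no S-successor.
Symmetric: no — s S v but not v S s.
Transitive: yes — every two-step S-path is closed by a direct edge.
Euclidean: no — s S v and s S v, but not v S v.
Only transitive holds.

transitive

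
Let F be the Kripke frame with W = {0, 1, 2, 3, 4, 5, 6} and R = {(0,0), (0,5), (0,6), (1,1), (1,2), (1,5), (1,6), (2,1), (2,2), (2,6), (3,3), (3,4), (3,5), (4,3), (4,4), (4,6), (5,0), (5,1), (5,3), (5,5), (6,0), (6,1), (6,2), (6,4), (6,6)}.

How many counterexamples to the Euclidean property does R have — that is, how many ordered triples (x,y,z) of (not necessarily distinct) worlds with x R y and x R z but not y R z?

Enumerating: (0,5,6), (0,6,5), (1,2,5), (1,5,2), (1,5,6), (1,6,5), (3,4,5), (3,5,4), (4,3,6), (4,6,3), (5,0,1), (5,0,3), … and 14 more.
Total: 26.

26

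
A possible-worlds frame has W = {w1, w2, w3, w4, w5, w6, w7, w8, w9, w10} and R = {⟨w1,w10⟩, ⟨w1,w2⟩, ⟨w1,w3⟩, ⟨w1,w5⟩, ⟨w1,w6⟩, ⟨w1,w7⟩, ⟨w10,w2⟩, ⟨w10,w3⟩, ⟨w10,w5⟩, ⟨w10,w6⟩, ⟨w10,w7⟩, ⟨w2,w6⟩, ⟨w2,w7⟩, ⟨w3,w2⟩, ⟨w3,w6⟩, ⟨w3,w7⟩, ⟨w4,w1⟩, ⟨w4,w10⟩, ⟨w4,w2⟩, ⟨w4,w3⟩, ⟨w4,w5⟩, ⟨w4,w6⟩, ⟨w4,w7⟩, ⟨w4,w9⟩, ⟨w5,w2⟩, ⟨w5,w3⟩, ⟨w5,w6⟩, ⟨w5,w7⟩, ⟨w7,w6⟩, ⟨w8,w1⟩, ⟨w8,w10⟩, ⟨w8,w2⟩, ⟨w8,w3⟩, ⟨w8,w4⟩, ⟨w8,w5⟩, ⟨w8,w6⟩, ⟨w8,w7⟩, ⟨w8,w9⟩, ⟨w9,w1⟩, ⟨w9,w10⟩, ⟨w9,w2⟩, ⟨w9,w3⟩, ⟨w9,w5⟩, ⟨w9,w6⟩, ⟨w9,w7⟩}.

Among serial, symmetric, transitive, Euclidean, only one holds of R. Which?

transitive

Serial: no — w6 has no R-successor.
Symmetric: no — w1 R w10 but not w10 R w1.
Transitive: yes — every two-step R-path is closed by a direct edge.
Euclidean: no — w1 R w2 and w1 R w10, but not w2 R w10.
Only transitive holds.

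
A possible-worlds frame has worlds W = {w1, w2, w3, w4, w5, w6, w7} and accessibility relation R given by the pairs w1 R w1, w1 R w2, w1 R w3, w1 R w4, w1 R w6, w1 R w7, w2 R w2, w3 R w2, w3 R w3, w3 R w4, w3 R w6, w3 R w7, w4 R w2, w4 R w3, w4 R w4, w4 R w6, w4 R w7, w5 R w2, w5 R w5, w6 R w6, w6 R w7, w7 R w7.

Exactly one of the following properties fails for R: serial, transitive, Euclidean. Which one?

Serial: yes — every world has a successor (e.g. w1 R w1).
Transitive: yes — every two-step R-path is closed by a direct edge.
Euclidean: no — w1 R w2 and w1 R w3, but not w2 R w3.
Only Euclidean fails.

Euclidean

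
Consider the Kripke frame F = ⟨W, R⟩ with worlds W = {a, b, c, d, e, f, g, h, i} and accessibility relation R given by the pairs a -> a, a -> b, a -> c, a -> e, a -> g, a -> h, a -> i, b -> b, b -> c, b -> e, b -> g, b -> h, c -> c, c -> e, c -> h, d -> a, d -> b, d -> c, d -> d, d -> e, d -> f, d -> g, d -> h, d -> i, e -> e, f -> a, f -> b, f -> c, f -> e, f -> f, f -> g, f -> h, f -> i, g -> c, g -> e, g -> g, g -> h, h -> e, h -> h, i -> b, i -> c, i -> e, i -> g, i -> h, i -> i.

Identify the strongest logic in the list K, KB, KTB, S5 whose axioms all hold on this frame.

K

Symmetric (axiom B): no — a R b but not b R a.
Reflexive (axiom T): yes — every world is R-related to itself.
Euclidean (axiom 5): no — a R b and a R i, but not b R i.
So F validates K; KB would additionally require R to be symmetric. The strongest is K.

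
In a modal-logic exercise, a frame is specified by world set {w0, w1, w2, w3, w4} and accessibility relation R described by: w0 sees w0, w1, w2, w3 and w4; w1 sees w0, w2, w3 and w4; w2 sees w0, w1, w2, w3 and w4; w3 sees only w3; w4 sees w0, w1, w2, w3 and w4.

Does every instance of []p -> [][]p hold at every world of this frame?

The schema 4 characterises exactly the transitive frames.
Transitive: no — w1 R w0 and w0 R w1, but not w1 R w1.

No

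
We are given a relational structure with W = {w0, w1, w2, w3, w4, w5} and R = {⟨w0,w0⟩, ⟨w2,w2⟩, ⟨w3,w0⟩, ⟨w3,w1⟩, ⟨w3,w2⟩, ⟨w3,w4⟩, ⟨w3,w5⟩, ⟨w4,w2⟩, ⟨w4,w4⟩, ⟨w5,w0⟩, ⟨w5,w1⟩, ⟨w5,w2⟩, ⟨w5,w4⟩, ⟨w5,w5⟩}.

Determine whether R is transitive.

Yes

Transitive: yes — every two-step R-path is closed by a direct edge.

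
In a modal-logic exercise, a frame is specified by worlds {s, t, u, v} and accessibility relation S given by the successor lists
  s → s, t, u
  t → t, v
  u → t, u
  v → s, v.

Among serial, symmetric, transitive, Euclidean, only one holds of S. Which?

serial

Serial: yes — every world has a successor (e.g. s S s).
Symmetric: no — s S t but not t S s.
Transitive: no — s S t and t S v, but not s S v.
Euclidean: no — s S t and s S u, but not t S u.
Only serial holds.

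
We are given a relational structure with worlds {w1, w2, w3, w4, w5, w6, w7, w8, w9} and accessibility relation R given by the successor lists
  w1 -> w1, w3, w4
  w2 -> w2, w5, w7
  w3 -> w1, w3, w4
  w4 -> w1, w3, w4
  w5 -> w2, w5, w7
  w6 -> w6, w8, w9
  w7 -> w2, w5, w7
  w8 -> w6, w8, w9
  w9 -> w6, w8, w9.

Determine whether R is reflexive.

Reflexive: yes — every world is R-related to itself.

Yes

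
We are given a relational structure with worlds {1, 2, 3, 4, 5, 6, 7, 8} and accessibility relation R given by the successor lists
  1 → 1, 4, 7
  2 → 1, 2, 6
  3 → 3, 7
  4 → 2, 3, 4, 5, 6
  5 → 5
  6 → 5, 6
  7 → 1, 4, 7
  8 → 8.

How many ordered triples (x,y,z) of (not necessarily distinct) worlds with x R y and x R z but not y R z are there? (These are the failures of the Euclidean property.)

Enumerating: (1,4,1), (1,4,7), (2,1,2), (2,1,6), (2,6,1), (2,6,2), (3,7,3), (4,2,3), (4,2,4), (4,2,5), (4,3,2), (4,3,4), … and 12 more.
Total: 24.

24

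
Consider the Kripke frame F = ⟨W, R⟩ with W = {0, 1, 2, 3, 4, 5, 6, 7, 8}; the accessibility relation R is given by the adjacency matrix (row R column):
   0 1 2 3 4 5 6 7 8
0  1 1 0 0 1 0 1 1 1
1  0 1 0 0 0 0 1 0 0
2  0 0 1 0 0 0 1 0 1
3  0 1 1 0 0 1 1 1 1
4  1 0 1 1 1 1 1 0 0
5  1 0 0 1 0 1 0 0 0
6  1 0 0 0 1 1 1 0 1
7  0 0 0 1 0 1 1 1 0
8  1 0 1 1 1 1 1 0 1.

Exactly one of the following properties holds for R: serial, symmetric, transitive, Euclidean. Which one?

serial

Serial: yes — every world has a successor (e.g. 0 R 0).
Symmetric: no — 0 R 1 but not 1 R 0.
Transitive: no — 0 R 4 and 4 R 2, but not 0 R 2.
Euclidean: no — 0 R 1 and 0 R 4, but not 1 R 4.
Only serial holds.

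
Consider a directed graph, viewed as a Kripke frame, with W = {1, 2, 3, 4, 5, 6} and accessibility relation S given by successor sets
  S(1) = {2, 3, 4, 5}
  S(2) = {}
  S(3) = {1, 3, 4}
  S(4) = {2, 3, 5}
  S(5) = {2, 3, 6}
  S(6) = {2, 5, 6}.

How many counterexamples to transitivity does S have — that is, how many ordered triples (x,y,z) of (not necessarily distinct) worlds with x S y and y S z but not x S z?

13

Enumerating: (1,3,1), (1,5,6), (3,1,2), (3,1,5), (3,4,2), (3,4,5), (4,3,1), (4,3,4), (4,5,6), (5,3,1), (5,3,4), (5,6,5), (6,5,3).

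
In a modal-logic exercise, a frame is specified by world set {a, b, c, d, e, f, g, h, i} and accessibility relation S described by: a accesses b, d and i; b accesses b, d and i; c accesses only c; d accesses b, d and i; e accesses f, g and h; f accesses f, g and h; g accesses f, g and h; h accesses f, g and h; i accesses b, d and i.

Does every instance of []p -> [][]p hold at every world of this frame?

By correspondence theory, 4 is valid on a frame iff S is transitive.
Transitive: yes — every two-step S-path is closed by a direct edge.

Yes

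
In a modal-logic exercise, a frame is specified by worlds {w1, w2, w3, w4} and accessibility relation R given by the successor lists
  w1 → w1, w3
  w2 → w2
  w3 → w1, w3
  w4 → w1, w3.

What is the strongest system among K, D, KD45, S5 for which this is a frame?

KD45

Serial (axiom D): yes — every world has a successor (e.g. w1 R w1).
Euclidean (axiom 5): yes — any two successors of a common world are R-related.
Transitive (axiom 4): yes — every two-step R-path is closed by a direct edge.
Reflexive (axiom T): no — w4 is not related to itself.
So F validates K, D, KD45; S5 would additionally require R to be reflexive. The strongest is KD45.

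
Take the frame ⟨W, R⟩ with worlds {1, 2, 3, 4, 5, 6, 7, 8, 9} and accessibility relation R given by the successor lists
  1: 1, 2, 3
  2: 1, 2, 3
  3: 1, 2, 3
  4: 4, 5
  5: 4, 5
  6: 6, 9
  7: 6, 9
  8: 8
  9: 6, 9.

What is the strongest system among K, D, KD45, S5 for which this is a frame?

KD45

Serial (axiom D): yes — every world has a successor (e.g. 1 R 1).
Euclidean (axiom 5): yes — any two successors of a common world are R-related.
Transitive (axiom 4): yes — every two-step R-path is closed by a direct edge.
Reflexive (axiom T): no — 7 is not related to itself.
So F validates K, D, KD45; S5 would additionally require R to be reflexive. The strongest is KD45.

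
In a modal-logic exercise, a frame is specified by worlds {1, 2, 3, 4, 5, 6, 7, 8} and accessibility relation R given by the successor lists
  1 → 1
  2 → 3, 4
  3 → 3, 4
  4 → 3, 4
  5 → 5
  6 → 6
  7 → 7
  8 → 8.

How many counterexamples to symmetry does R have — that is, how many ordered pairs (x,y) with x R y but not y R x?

Enumerating: (2,3), (2,4).

2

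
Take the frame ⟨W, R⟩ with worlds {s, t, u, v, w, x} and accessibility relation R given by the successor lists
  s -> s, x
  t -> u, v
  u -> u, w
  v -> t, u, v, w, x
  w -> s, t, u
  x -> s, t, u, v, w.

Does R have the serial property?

Yes

Serial: yes — every world has a successor (e.g. s R s).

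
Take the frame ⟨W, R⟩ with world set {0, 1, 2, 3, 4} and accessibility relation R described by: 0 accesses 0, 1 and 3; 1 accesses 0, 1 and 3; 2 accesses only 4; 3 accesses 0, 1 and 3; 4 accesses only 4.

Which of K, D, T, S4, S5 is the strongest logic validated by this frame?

D

Serial (axiom D): yes — every world has a successor (e.g. 0 R 0).
Reflexive (axiom T): no — 2 is not related to itself.
Transitive (axiom 4): yes — every two-step R-path is closed by a direct edge.
Euclidean (axiom 5): yes — any two successors of a common world are R-related.
So F validates K, D; T would additionally require R to be reflexive. The strongest is D.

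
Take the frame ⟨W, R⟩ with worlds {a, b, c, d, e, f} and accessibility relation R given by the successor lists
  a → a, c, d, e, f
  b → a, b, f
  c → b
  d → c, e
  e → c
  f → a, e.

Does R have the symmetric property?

No

Symmetric: no — a R c but not c R a.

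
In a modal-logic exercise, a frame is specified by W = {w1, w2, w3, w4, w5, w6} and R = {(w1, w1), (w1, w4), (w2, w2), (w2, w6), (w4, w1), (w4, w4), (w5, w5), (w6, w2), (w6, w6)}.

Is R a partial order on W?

Reflexive: no — w3 is not related to itself.
Transitive: yes — every two-step R-path is closed by a direct edge.
Antisymmetric: no — w1 R w4 and w4 R w1 with w1 ≠ w4.
So R is not a partial order.

No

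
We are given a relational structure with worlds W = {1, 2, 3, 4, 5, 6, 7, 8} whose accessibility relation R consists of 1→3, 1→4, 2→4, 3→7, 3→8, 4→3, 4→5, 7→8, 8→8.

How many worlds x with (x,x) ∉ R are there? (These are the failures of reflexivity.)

7

Enumerating: 1, 2, 3, 4, 5, 6, 7.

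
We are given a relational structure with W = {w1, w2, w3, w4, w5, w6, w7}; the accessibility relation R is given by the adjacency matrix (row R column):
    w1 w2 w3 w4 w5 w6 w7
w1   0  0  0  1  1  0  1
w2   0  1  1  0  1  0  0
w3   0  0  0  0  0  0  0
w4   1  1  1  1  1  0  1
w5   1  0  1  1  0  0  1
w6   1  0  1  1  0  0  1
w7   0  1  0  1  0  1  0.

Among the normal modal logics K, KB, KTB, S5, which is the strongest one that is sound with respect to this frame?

Symmetric (axiom B): no — w1 R w7 but not w7 R w1.
Reflexive (axiom T): no — w1 is not related to itself.
Euclidean (axiom 5): no — w1 R w7 and w1 R w5, but not w7 R w5.
So F validates K; KB would additionally require R to be symmetric. The strongest is K.

K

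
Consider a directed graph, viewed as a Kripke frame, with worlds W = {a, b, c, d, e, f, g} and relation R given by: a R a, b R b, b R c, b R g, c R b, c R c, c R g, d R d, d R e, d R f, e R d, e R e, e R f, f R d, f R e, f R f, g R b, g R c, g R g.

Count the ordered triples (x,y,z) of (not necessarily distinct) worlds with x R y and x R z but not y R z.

R is Euclidean; there are no such tuples.

0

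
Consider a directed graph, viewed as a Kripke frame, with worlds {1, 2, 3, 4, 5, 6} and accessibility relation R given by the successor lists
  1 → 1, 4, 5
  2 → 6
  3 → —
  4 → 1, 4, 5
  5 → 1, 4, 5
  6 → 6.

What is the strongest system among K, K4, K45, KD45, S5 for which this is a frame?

Transitive (axiom 4): yes — every two-step R-path is closed by a direct edge.
Euclidean (axiom 5): yes — any two successors of a common world are R-related.
Serial (axiom D): no — 3 has no R-successor.
Reflexive (axiom T): no — 2 is not related to itself.
So F validates K, K4, K45; KD45 would additionally require R to be serial. The strongest is K45.

K45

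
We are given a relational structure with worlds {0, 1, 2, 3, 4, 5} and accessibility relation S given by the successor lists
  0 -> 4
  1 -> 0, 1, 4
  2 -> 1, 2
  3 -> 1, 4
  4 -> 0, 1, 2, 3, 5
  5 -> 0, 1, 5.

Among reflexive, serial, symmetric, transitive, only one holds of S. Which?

Reflexive: no — 0 is not related to itself.
Serial: yes — every world has a successor (e.g. 0 S 4).
Symmetric: no — 1 S 0 but not 0 S 1.
Transitive: no — 0 S 4 and 4 S 1, but not 0 S 1.
Only serial holds.

serial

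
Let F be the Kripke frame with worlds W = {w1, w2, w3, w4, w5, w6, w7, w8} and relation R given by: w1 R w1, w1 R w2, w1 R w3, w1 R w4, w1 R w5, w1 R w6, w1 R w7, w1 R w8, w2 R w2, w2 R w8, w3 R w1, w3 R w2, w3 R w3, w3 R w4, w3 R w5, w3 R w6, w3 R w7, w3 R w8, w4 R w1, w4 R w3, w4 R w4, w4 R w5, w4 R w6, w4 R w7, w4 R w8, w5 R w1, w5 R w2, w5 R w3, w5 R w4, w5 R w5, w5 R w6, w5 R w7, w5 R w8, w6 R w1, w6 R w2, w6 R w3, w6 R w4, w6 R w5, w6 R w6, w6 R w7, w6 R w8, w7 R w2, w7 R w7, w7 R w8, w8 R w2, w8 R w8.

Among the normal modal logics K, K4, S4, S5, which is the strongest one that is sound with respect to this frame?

K

Transitive (axiom 4): no — w4 R w1 and w1 R w2, but not w4 R w2.
Reflexive (axiom T): yes — every world is R-related to itself.
Euclidean (axiom 5): no — w1 R w2 and w1 R w3, but not w2 R w3.
So F validates K; K4 would additionally require R to be transitive. The strongest is K.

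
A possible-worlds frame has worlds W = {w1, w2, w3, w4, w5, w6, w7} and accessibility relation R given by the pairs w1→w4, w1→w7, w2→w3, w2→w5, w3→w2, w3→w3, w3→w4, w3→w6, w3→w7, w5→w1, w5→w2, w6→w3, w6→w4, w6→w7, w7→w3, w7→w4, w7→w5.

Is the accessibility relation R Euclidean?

No

Euclidean: no — w1 R w4 and w1 R w7, but not w4 R w7.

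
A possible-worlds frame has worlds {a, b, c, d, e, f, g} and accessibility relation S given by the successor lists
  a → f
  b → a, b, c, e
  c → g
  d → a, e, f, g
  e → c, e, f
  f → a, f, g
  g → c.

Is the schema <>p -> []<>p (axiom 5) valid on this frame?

No

By correspondence theory, 5 is valid on a frame iff S is Euclidean.
Euclidean: no — b S a and b S c, but not a S c.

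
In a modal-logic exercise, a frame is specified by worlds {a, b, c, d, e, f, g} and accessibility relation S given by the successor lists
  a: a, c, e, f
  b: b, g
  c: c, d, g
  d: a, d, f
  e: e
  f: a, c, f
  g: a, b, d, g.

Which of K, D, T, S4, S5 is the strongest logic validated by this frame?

T

Serial (axiom D): yes — every world has a successor (e.g. a S a).
Reflexive (axiom T): yes — every world is S-related to itself.
Transitive (axiom 4): no — a S c and c S d, but not a S d.
Euclidean (axiom 5): no — a S c and a S e, but not c S e.
So F validates K, D, T; S4 would additionally require S to be transitive. The strongest is T.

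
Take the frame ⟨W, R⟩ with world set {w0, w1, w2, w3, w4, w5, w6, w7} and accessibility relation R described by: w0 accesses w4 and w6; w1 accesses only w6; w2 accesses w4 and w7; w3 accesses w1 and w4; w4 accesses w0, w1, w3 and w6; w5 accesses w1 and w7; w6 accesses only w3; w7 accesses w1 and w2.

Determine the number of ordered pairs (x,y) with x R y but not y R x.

Enumerating: (w0,w6), (w1,w6), (w2,w4), (w3,w1), (w4,w1), (w4,w6), (w5,w1), (w5,w7), (w6,w3), (w7,w1).

10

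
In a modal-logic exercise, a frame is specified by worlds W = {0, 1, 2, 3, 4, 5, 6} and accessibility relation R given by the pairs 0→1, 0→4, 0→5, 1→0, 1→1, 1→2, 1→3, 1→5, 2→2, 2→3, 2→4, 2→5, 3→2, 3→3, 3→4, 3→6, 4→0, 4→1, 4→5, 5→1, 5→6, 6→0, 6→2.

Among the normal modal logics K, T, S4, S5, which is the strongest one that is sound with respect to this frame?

Reflexive (axiom T): no — 0 is not related to itself.
Transitive (axiom 4): no — 0 R 1 and 1 R 2, but not 0 R 2.
Euclidean (axiom 5): no — 0 R 1 and 0 R 4, but not 1 R 4.
So F validates K; T would additionally require R to be reflexive. The strongest is K.

K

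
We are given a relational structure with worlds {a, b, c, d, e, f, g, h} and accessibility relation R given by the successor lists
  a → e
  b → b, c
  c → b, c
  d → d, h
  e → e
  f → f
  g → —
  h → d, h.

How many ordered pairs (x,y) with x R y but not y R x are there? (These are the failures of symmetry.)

Enumerating: (a,e).

1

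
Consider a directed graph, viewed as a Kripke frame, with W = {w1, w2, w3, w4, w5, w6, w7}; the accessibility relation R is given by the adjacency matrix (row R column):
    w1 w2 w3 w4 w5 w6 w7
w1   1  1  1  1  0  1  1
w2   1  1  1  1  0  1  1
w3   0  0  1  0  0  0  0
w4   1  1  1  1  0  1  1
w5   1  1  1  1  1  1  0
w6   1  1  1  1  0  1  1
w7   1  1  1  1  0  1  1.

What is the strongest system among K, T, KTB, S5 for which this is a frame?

T

Reflexive (axiom T): yes — every world is R-related to itself.
Symmetric (axiom B): no — w1 R w3 but not w3 R w1.
Euclidean (axiom 5): no — w1 R w3 and w1 R w2, but not w3 R w2.
So F validates K, T; KTB would additionally require R to be symmetric. The strongest is T.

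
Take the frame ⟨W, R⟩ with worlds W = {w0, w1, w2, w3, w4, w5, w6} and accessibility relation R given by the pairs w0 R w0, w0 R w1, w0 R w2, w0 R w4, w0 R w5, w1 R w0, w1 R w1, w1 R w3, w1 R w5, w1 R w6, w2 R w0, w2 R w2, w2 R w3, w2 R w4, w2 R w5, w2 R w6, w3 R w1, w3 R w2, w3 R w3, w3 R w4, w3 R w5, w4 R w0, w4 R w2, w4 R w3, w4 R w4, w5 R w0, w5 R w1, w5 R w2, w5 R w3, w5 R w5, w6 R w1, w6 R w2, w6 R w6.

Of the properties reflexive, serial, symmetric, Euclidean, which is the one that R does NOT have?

Euclidean

Reflexive: yes — every world is R-related to itself.
Serial: yes — every world has a successor (e.g. w0 R w0).
Symmetric: yes — every pair in R has its reverse in R.
Euclidean: no — w0 R w1 and w0 R w2, but not w1 R w2.
Only Euclidean fails.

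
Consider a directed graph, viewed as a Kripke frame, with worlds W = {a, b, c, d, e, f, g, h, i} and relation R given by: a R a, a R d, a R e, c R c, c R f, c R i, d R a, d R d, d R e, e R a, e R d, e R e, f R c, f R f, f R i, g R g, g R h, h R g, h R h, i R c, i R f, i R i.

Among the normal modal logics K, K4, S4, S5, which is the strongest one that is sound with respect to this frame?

K4

Transitive (axiom 4): yes — every two-step R-path is closed by a direct edge.
Reflexive (axiom T): no — b is not related to itself.
Euclidean (axiom 5): yes — any two successors of a common world are R-related.
So F validates K, K4; S4 would additionally require R to be reflexive. The strongest is K4.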